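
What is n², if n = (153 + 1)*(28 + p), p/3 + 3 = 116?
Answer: 3194284324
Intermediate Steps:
p = 339 (p = -9 + 3*116 = -9 + 348 = 339)
n = 56518 (n = (153 + 1)*(28 + 339) = 154*367 = 56518)
n² = 56518² = 3194284324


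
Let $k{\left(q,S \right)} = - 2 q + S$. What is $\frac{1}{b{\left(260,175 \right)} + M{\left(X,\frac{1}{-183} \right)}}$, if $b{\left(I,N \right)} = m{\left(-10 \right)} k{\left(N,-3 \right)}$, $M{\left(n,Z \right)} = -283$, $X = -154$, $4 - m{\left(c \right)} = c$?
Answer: $- \frac{1}{5225} \approx -0.00019139$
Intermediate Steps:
$k{\left(q,S \right)} = S - 2 q$
$m{\left(c \right)} = 4 - c$
$b{\left(I,N \right)} = -42 - 28 N$ ($b{\left(I,N \right)} = \left(4 - -10\right) \left(-3 - 2 N\right) = \left(4 + 10\right) \left(-3 - 2 N\right) = 14 \left(-3 - 2 N\right) = -42 - 28 N$)
$\frac{1}{b{\left(260,175 \right)} + M{\left(X,\frac{1}{-183} \right)}} = \frac{1}{\left(-42 - 4900\right) - 283} = \frac{1}{-4942 - 283} = \frac{1}{-5225} = - \frac{1}{5225}$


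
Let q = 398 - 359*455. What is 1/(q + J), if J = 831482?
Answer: 1/668535 ≈ 1.4958e-6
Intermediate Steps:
q = -162947 (q = 398 - 163345 = -162947)
1/(q + J) = 1/(-162947 + 831482) = 1/668535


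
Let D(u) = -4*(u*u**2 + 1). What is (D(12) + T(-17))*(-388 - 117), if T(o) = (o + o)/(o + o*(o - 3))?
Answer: 66360030/19 ≈ 3.4926e+6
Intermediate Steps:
T(o) = 2*o/(o + o*(-3 + o)) (T(o) = (2*o)/(o + o*(-3 + o)) = 2*o/(o + o*(-3 + o)))
D(u) = -4 - 4*u**3 (D(u) = -4*(u**3 + 1) = -4*(1 + u**3) = -4 - 4*u**3)
(D(12) + T(-17))*(-388 - 117) = ((-4 - 4*12**3) + 2/(-2 - 17))*(-388 - 117) = ((-4 - 4*1728) + 2/(-19))*(-505) = ((-4 - 6912) + 2*(-1/19))*(-505) = (-6916 - 2/19)*(-505) = -131406/19*(-505) = 66360030/19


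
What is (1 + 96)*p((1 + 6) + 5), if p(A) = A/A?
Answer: 97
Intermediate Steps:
p(A) = 1
(1 + 96)*p((1 + 6) + 5) = (1 + 96)*1 = 97*1 = 97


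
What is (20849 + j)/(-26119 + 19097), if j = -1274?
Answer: -19575/7022 ≈ -2.7877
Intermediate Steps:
(20849 + j)/(-26119 + 19097) = (20849 - 1274)/(-26119 + 19097) = 19575/(-7022) = 19575*(-1/7022) = -19575/7022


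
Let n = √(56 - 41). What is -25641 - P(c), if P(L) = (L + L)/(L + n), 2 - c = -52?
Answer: -24796791/967 + 36*√15/967 ≈ -25643.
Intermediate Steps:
c = 54 (c = 2 - 1*(-52) = 2 + 52 = 54)
n = √15 ≈ 3.8730
P(L) = 2*L/(L + √15) (P(L) = (L + L)/(L + √15) = (2*L)/(L + √15) = 2*L/(L + √15))
-25641 - P(c) = -25641 - 2*54/(54 + √15) = -25641 - 108/(54 + √15)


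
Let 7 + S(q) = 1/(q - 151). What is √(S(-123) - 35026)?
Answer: I*√2630137782/274 ≈ 187.17*I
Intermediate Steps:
S(q) = -7 + 1/(-151 + q) (S(q) = -7 + 1/(q - 151) = -7 + 1/(-151 + q))
√(S(-123) - 35026) = √((1058 - 7*(-123))/(-151 - 123) - 35026) = √((1058 + 861)/(-274) - 35026) = √(-1/274*1919 - 35026) = √(-1919/274 - 35026) = √(-9599043/274) = I*√2630137782/274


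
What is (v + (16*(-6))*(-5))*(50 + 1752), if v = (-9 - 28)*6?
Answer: 464916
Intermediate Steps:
v = -222 (v = -37*6 = -222)
(v + (16*(-6))*(-5))*(50 + 1752) = (-222 + (16*(-6))*(-5))*(50 + 1752) = (-222 - 96*(-5))*1802 = (-222 + 480)*1802 = 258*1802 = 464916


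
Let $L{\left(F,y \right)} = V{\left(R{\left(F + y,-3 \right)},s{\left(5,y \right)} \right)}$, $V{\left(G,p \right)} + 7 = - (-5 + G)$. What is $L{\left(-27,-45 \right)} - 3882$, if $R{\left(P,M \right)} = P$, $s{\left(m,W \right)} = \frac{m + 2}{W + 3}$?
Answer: $-3812$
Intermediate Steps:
$s{\left(m,W \right)} = \frac{2 + m}{3 + W}$
$V{\left(G,p \right)} = -2 - G$ ($V{\left(G,p \right)} = -7 - \left(-5 + G\right) = -2 - G$)
$L{\left(F,y \right)} = -2 - F - y$ ($L{\left(F,y \right)} = -2 - \left(F + y\right) = -2 - F - y$)
$L{\left(-27,-45 \right)} - 3882 = \left(-2 - -27 - -45\right) - 3882 = \left(-2 + 27 + 45\right) - 3882 = 70 - 3882 = -3812$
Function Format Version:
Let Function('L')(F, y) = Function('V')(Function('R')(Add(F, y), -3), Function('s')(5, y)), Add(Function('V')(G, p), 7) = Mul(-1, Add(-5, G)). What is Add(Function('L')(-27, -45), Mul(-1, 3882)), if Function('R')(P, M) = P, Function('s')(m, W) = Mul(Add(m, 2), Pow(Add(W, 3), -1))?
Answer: -3812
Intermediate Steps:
Function('s')(m, W) = Mul(Pow(Add(3, W), -1), Add(2, m)) (Function('s')(m, W) = Mul(Add(2, m), Pow(Add(3, W), -1)) = Mul(Pow(Add(3, W), -1), Add(2, m)))
Function('V')(G, p) = Add(-2, Mul(-1, G)) (Function('V')(G, p) = Add(-7, Mul(-1, Add(-5, G))) = Add(-7, Add(5, Mul(-1, G))) = Add(-2, Mul(-1, G)))
Function('L')(F, y) = Add(-2, Mul(-1, F), Mul(-1, y)) (Function('L')(F, y) = Add(-2, Mul(-1, Add(F, y))) = Add(-2, Add(Mul(-1, F), Mul(-1, y))) = Add(-2, Mul(-1, F), Mul(-1, y)))
Add(Function('L')(-27, -45), Mul(-1, 3882)) = Add(Add(-2, Mul(-1, -27), Mul(-1, -45)), Mul(-1, 3882)) = Add(Add(-2, 27, 45), -3882) = Add(70, -3882) = -3812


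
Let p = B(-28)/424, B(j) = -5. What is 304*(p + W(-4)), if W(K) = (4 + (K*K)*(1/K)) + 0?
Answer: -190/53 ≈ -3.5849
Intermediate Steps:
W(K) = 4 + K (W(K) = (4 + K²/K) + 0 = (4 + K) + 0 = 4 + K)
p = -5/424 ≈ -0.011792
304*(p + W(-4)) = 304*(-5/424 + (4 - 4)) = 304*(-5/424 + 0) = 304*(-5/424) = -190/53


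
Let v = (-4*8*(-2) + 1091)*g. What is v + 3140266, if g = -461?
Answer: 2607811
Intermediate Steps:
v = -532455 (v = (-4*8*(-2) + 1091)*(-461) = (-32*(-2) + 1091)*(-461) = (64 + 1091)*(-461) = 1155*(-461) = -532455)
v + 3140266 = -532455 + 3140266 = 2607811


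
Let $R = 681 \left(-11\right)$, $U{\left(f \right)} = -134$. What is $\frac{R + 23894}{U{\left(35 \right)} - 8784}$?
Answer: $- \frac{16403}{8918} \approx -1.8393$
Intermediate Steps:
$R = -7491$
$\frac{R + 23894}{U{\left(35 \right)} - 8784} = \frac{-7491 + 23894}{-134 - 8784} = \frac{16403}{-8918} = 16403 \left(- \frac{1}{8918}\right) = - \frac{16403}{8918}$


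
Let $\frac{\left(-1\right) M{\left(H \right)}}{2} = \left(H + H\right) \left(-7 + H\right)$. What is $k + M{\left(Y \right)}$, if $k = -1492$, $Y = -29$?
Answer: $-5668$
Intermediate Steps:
$M{\left(H \right)} = - 4 H \left(-7 + H\right)$ ($M{\left(H \right)} = - 2 \left(H + H\right) \left(-7 + H\right) = - 2 \cdot 2 H \left(-7 + H\right) = - 4 H \left(-7 + H\right)$)
$k + M{\left(Y \right)} = -1492 + 4 \left(-29\right) \left(7 - -29\right) = -1492 + 4 \left(-29\right) \left(7 + 29\right) = -1492 + 4 \left(-29\right) 36 = -1492 - 4176 = -5668$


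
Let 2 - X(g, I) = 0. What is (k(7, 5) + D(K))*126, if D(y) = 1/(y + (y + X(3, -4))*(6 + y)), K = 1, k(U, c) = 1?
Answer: 1449/11 ≈ 131.73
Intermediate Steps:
X(g, I) = 2 (X(g, I) = 2 - 1*0 = 2 + 0 = 2)
D(y) = 1/(y + (2 + y)*(6 + y)) (D(y) = 1/(y + (y + 2)*(6 + y)) = 1/(y + (2 + y)*(6 + y)))
(k(7, 5) + D(K))*126 = (1 + 1/(12 + 1**2 + 9*1))*126 = (1 + 1/(12 + 1 + 9))*126 = (1 + 1/22)*126 = (23/22)*126 = 1449/11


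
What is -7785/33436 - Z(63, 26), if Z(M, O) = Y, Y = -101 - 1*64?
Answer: 5509155/33436 ≈ 164.77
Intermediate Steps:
Y = -165 (Y = -101 - 64 = -165)
Z(M, O) = -165
-7785/33436 - Z(63, 26) = -7785/33436 - 1*(-165) = -7785*1/33436 + 165 = -7785/33436 + 165 = 5509155/33436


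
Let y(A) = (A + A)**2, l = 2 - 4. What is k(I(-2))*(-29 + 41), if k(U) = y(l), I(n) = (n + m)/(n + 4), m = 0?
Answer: 192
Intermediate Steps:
l = -2
y(A) = 4*A**2 (y(A) = (2*A)**2 = 4*A**2)
I(n) = n/(4 + n) (I(n) = (n + 0)/(n + 4) = n/(4 + n))
k(U) = 16 (k(U) = 4*(-2)**2 = 4*4 = 16)
k(I(-2))*(-29 + 41) = 16*(-29 + 41) = 16*12 = 192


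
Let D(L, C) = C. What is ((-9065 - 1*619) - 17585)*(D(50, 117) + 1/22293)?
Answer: -71125241858/22293 ≈ -3.1905e+6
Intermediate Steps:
((-9065 - 1*619) - 17585)*(D(50, 117) + 1/22293) = ((-9065 - 1*619) - 17585)*(117 + 1/22293) = ((-9065 - 619) - 17585)*(117 + 1/22293) = (-9684 - 17585)*(2608282/22293) = -27269*2608282/22293 = -71125241858/22293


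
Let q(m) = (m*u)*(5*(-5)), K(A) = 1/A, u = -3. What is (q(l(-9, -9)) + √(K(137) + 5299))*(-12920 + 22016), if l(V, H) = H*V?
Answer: 55258200 + 18192*√24864267/137 ≈ 5.5920e+7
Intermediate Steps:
q(m) = 75*m (q(m) = (m*(-3))*(5*(-5)) = -3*m*(-25) = 75*m)
(q(l(-9, -9)) + √(K(137) + 5299))*(-12920 + 22016) = (75*(-9*(-9)) + √(1/137 + 5299))*(-12920 + 22016) = (75*81 + √(1/137 + 5299))*9096 = (6075 + √(725964/137))*9096 = (6075 + 2*√24864267/137)*9096 = 55258200 + 18192*√24864267/137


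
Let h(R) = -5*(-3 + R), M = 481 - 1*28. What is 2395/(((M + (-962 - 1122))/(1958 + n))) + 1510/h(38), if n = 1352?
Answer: -39707616/8155 ≈ -4869.1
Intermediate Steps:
M = 453 (M = 481 - 28 = 453)
h(R) = 15 - 5*R
2395/(((M + (-962 - 1122))/(1958 + n))) + 1510/h(38) = 2395/(((453 + (-962 - 1122))/(1958 + 1352))) + 1510/(15 - 5*38) = 2395/(((453 - 2084)/3310)) + 1510/(15 - 190) = 2395/((-1631*1/3310)) + 1510/(-175) = 2395/(-1631/3310) + 1510*(-1/175) = 2395*(-3310/1631) - 302/35 = -7927450/1631 - 302/35 = -39707616/8155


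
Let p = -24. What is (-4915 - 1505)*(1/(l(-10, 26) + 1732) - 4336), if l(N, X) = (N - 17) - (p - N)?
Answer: 15950667620/573 ≈ 2.7837e+7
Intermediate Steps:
l(N, X) = 7 + 2*N (l(N, X) = (N - 17) - (-24 - N) = (-17 + N) + (24 + N) = 7 + 2*N)
(-4915 - 1505)*(1/(l(-10, 26) + 1732) - 4336) = (-4915 - 1505)*(1/((7 + 2*(-10)) + 1732) - 4336) = -6420*(1/((7 - 20) + 1732) - 4336) = -6420*(1/(-13 + 1732) - 4336) = -6420*(1/1719 - 4336) = -6420*(-7453583/1719) = 15950667620/573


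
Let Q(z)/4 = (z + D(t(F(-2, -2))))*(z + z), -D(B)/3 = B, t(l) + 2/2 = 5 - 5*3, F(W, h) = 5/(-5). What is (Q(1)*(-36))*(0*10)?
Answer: 0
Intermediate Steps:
F(W, h) = -1 (F(W, h) = 5*(-⅕) = -1)
t(l) = -11 (t(l) = -1 + (5 - 5*3) = -1 + (5 - 15) = -1 - 10 = -11)
D(B) = -3*B
Q(z) = 8*z*(33 + z) (Q(z) = 4*((z - 3*(-11))*(z + z)) = 4*((z + 33)*(2*z)) = 4*((33 + z)*(2*z)) = 4*(2*z*(33 + z)) = 8*z*(33 + z))
(Q(1)*(-36))*(0*10) = ((8*1*(33 + 1))*(-36))*(0*10) = ((8*1*34)*(-36))*0 = (272*(-36))*0 = -9792*0 = 0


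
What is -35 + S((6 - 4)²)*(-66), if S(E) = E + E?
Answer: -563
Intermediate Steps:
S(E) = 2*E
-35 + S((6 - 4)²)*(-66) = -35 + (2*(6 - 4)²)*(-66) = -35 + (2*2²)*(-66) = -35 + (2*4)*(-66) = -35 + 8*(-66) = -35 - 528 = -563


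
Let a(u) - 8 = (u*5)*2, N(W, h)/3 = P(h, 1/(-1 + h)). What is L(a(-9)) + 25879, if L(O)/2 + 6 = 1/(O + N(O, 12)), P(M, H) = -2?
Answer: 1138147/44 ≈ 25867.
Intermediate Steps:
N(W, h) = -6 (N(W, h) = 3*(-2) = -6)
a(u) = 8 + 10*u (a(u) = 8 + (u*5)*2 = 8 + (5*u)*2 = 8 + 10*u)
L(O) = -12 + 2/(-6 + O) (L(O) = -12 + 2/(O - 6) = -12 + 2/(-6 + O))
L(a(-9)) + 25879 = 2*(37 - 6*(8 + 10*(-9)))/(-6 + (8 + 10*(-9))) + 25879 = 2*(37 - 6*(8 - 90))/(-6 + (8 - 90)) + 25879 = 2*(37 - 6*(-82))/(-6 - 82) + 25879 = 2*(37 + 492)/(-88) + 25879 = 2*(-1/88)*529 + 25879 = -529/44 + 25879 = 1138147/44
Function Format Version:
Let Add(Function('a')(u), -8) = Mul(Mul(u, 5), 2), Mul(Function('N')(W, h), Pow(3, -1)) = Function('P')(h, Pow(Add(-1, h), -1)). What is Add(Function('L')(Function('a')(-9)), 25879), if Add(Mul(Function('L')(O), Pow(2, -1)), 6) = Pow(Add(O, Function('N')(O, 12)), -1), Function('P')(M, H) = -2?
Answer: Rational(1138147, 44) ≈ 25867.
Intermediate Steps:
Function('N')(W, h) = -6 (Function('N')(W, h) = Mul(3, -2) = -6)
Function('a')(u) = Add(8, Mul(10, u)) (Function('a')(u) = Add(8, Mul(Mul(u, 5), 2)) = Add(8, Mul(Mul(5, u), 2)) = Add(8, Mul(10, u)))
Function('L')(O) = Add(-12, Mul(2, Pow(Add(-6, O), -1))) (Function('L')(O) = Add(-12, Mul(2, Pow(Add(O, -6), -1))) = Add(-12, Mul(2, Pow(Add(-6, O), -1))))
Add(Function('L')(Function('a')(-9)), 25879) = Add(Mul(2, Pow(Add(-6, Add(8, Mul(10, -9))), -1), Add(37, Mul(-6, Add(8, Mul(10, -9))))), 25879) = Add(Mul(2, Pow(Add(-6, Add(8, -90)), -1), Add(37, Mul(-6, Add(8, -90)))), 25879) = Add(Mul(2, Pow(Add(-6, -82), -1), Add(37, Mul(-6, -82))), 25879) = Add(Mul(2, Pow(-88, -1), Add(37, 492)), 25879) = Add(Mul(2, Rational(-1, 88), 529), 25879) = Add(Rational(-529, 44), 25879) = Rational(1138147, 44)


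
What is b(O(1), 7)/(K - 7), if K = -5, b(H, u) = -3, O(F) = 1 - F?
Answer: 1/4 ≈ 0.25000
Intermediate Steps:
b(O(1), 7)/(K - 7) = -3/(-5 - 7) = -3/(-12) = -1/12*(-3) = 1/4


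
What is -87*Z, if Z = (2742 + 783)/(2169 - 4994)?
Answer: 12267/113 ≈ 108.56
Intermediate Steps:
Z = -141/113 (Z = 3525/(-2825) = 3525*(-1/2825) = -141/113 ≈ -1.2478)
-87*Z = -87*(-141/113) = 12267/113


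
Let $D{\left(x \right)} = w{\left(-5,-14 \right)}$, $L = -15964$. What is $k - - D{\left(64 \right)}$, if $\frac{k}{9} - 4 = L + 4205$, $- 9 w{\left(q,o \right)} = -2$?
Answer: $- \frac{952153}{9} \approx -1.0579 \cdot 10^{5}$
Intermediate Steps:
$w{\left(q,o \right)} = \frac{2}{9}$ ($w{\left(q,o \right)} = \left(- \frac{1}{9}\right) \left(-2\right) = \frac{2}{9}$)
$D{\left(x \right)} = \frac{2}{9}$
$k = -105795$ ($k = 36 + 9 \left(-15964 + 4205\right) = 36 + 9 \left(-11759\right) = 36 - 105831 = -105795$)
$k - - D{\left(64 \right)} = -105795 - \left(-1\right) \frac{2}{9} = -105795 - - \frac{2}{9} = -105795 + \frac{2}{9} = - \frac{952153}{9}$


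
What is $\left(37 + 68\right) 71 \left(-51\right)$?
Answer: $-380205$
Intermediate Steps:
$\left(37 + 68\right) 71 \left(-51\right) = 105 \cdot 71 \left(-51\right) = 7455 \left(-51\right) = -380205$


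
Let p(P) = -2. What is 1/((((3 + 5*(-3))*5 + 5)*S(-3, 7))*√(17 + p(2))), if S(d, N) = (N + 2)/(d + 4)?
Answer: -√15/7425 ≈ -0.00052161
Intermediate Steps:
S(d, N) = (2 + N)/(4 + d)
1/((((3 + 5*(-3))*5 + 5)*S(-3, 7))*√(17 + p(2))) = 1/((((3 + 5*(-3))*5 + 5)*((2 + 7)/(4 - 3)))*√(17 - 2)) = 1/((((3 - 15)*5 + 5)*(9/1))*√15) = 1/(((-12*5 + 5)*(1*9))*√15) = 1/(((-60 + 5)*9)*√15) = 1/((-55*9)*√15) = 1/(-495*√15) = -√15/7425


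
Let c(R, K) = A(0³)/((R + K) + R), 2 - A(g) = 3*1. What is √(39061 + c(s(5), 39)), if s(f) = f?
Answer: 2*√478497/7 ≈ 197.64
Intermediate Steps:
A(g) = -1 (A(g) = 2 - 3 = -1)
c(R, K) = -1/(K + 2*R) (c(R, K) = -1/((R + K) + R) = -1/((K + R) + R) = -1/(K + 2*R))
√(39061 + c(s(5), 39)) = √(39061 - 1/(39 + 2*5)) = √(39061 - 1/(39 + 10)) = √(39061 - 1/49) = √(1913988/49) = 2*√478497/7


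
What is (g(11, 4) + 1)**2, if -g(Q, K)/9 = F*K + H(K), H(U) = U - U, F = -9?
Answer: 105625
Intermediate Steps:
H(U) = 0
g(Q, K) = 81*K (g(Q, K) = -9*(-9*K + 0) = -(-81)*K = 81*K)
(g(11, 4) + 1)**2 = (81*4 + 1)**2 = (324 + 1)**2 = 325**2 = 105625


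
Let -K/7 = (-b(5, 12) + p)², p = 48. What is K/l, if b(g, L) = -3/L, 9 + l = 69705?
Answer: -260743/1115136 ≈ -0.23382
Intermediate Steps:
l = 69696 (l = -9 + 69705 = 69696)
K = -260743/16 (K = -7*(-(-3)/12 + 48)² = -7*(-1*(-¼) + 48)² = -7*(¼ + 48)² = -7*(193/4)² = -7*37249/16 = -260743/16 ≈ -16296.)
K/l = -260743/16/69696 = -260743/16*1/69696 = -260743/1115136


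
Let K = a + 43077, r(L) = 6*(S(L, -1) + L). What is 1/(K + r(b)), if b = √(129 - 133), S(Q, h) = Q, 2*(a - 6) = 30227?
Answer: 232786/13547332753 - 96*I/13547332753 ≈ 1.7183e-5 - 7.0863e-9*I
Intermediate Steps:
a = 30239/2 (a = 6 + (½)*30227 = 6 + 30227/2 = 30239/2 ≈ 15120.)
b = 2*I (b = √(-4) = 2*I ≈ 2.0*I)
r(L) = 12*L (r(L) = 6*(L + L) = 6*(2*L) = 12*L)
K = 116393/2 (K = 30239/2 + 43077 = 116393/2 ≈ 58197.)
1/(K + r(b)) = 1/(116393/2 + 12*(2*I)) = 1/(116393/2 + 24*I) = 4*(116393/2 - 24*I)/13547332753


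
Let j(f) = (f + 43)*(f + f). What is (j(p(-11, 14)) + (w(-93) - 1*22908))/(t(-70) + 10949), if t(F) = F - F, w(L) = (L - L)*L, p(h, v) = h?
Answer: -23612/10949 ≈ -2.1565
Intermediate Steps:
j(f) = 2*f*(43 + f) (j(f) = (43 + f)*(2*f) = 2*f*(43 + f))
w(L) = 0 (w(L) = 0*L = 0)
t(F) = 0
(j(p(-11, 14)) + (w(-93) - 1*22908))/(t(-70) + 10949) = (2*(-11)*(43 - 11) + (0 - 1*22908))/(0 + 10949) = (2*(-11)*32 + (0 - 22908))/10949 = (-704 - 22908)*(1/10949) = -23612*1/10949 = -23612/10949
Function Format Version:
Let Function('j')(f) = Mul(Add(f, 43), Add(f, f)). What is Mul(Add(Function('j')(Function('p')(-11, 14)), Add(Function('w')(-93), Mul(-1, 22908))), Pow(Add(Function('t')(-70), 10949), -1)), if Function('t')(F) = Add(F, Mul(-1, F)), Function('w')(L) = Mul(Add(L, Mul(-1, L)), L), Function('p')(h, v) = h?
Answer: Rational(-23612, 10949) ≈ -2.1565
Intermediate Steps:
Function('j')(f) = Mul(2, f, Add(43, f)) (Function('j')(f) = Mul(Add(43, f), Mul(2, f)) = Mul(2, f, Add(43, f)))
Function('w')(L) = 0 (Function('w')(L) = Mul(0, L) = 0)
Function('t')(F) = 0
Mul(Add(Function('j')(Function('p')(-11, 14)), Add(Function('w')(-93), Mul(-1, 22908))), Pow(Add(Function('t')(-70), 10949), -1)) = Mul(Add(Mul(2, -11, Add(43, -11)), Add(0, Mul(-1, 22908))), Pow(Add(0, 10949), -1)) = Mul(Add(Mul(2, -11, 32), Add(0, -22908)), Pow(10949, -1)) = Mul(Add(-704, -22908), Rational(1, 10949)) = Mul(-23612, Rational(1, 10949)) = Rational(-23612, 10949)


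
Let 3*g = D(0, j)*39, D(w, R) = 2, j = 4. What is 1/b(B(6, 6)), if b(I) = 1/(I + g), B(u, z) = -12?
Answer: 14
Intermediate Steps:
g = 26 (g = (2*39)/3 = (1/3)*78 = 26)
b(I) = 1/(26 + I) (b(I) = 1/(I + 26) = 1/(26 + I))
1/b(B(6, 6)) = 1/(1/(26 - 12)) = 1/(1/14) = 14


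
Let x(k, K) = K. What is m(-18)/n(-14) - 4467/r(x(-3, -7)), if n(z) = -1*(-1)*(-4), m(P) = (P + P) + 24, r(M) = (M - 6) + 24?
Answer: -4434/11 ≈ -403.09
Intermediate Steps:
r(M) = 18 + M (r(M) = (-6 + M) + 24 = 18 + M)
m(P) = 24 + 2*P (m(P) = 2*P + 24 = 24 + 2*P)
n(z) = -4 (n(z) = 1*(-4) = -4)
m(-18)/n(-14) - 4467/r(x(-3, -7)) = (24 + 2*(-18))/(-4) - 4467/(18 - 7) = (24 - 36)*(-¼) - 4467/11 = -12*(-¼) - 4467*1/11 = 3 - 4467/11 = -4434/11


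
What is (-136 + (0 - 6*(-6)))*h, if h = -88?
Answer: 8800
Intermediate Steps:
(-136 + (0 - 6*(-6)))*h = (-136 + (0 - 6*(-6)))*(-88) = (-136 + (0 + 36))*(-88) = (-136 + 36)*(-88) = -100*(-88) = 8800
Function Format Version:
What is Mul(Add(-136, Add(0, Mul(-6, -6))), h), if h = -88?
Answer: 8800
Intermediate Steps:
Mul(Add(-136, Add(0, Mul(-6, -6))), h) = Mul(Add(-136, Add(0, Mul(-6, -6))), -88) = Mul(Add(-136, Add(0, 36)), -88) = Mul(Add(-136, 36), -88) = Mul(-100, -88) = 8800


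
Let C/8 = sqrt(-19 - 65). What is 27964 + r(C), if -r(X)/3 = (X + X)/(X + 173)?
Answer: 987236764/35305 - 16608*I*sqrt(21)/35305 ≈ 27963.0 - 2.1557*I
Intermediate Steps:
C = 16*I*sqrt(21) (C = 8*sqrt(-19 - 65) = 8*sqrt(-84) = 8*(2*I*sqrt(21)) = 16*I*sqrt(21) ≈ 73.321*I)
r(X) = -6*X/(173 + X) (r(X) = -3*(X + X)/(X + 173) = -3*2*X/(173 + X) = -6*X/(173 + X))
27964 + r(C) = 27964 - 6*16*I*sqrt(21)/(173 + 16*I*sqrt(21)) = 27964 - 96*I*sqrt(21)/(173 + 16*I*sqrt(21))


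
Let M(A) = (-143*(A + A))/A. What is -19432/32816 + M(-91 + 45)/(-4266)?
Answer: -656353/1249938 ≈ -0.52511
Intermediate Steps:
M(A) = -286 (M(A) = (-286*A)/A = -286)
-19432/32816 + M(-91 + 45)/(-4266) = -19432/32816 - 286/(-4266) = -19432*1/32816 - 286*(-1/4266) = -347/586 + 143/2133 = -656353/1249938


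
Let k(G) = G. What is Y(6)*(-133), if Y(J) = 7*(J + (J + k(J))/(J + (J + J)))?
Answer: -18620/3 ≈ -6206.7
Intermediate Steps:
Y(J) = 14/3 + 7*J (Y(J) = 7*(J + (J + J)/(J + (J + J))) = 7*(J + (2*J)/(J + 2*J)) = 7*(J + (2*J)/((3*J))) = 7*(J + (2*J)*(1/(3*J))) = 7*(J + ⅔) = 7*(⅔ + J) = 14/3 + 7*J)
Y(6)*(-133) = (14/3 + 7*6)*(-133) = (14/3 + 42)*(-133) = (140/3)*(-133) = -18620/3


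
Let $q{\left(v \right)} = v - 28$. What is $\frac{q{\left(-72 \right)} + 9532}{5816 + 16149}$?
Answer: $\frac{9432}{21965} \approx 0.42941$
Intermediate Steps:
$q{\left(v \right)} = -28 + v$
$\frac{q{\left(-72 \right)} + 9532}{5816 + 16149} = \frac{\left(-28 - 72\right) + 9532}{5816 + 16149} = \frac{-100 + 9532}{21965} = 9432 \cdot \frac{1}{21965} = \frac{9432}{21965}$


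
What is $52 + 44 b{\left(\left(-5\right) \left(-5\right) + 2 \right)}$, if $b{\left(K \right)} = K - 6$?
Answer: $976$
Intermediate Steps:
$b{\left(K \right)} = -6 + K$
$52 + 44 b{\left(\left(-5\right) \left(-5\right) + 2 \right)} = 52 + 44 \left(-6 + \left(\left(-5\right) \left(-5\right) + 2\right)\right) = 52 + 44 \left(-6 + \left(25 + 2\right)\right) = 52 + 44 \left(-6 + 27\right) = 52 + 44 \cdot 21 = 52 + 924 = 976$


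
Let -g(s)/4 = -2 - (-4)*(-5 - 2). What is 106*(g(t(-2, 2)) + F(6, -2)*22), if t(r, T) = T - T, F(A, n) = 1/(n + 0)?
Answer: 11554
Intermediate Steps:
F(A, n) = 1/n
t(r, T) = 0
g(s) = 120 (g(s) = -4*(-2 - (-4)*(-5 - 2)) = -4*(-2 - (-4)*(-7)) = -4*(-2 - 1*28) = -4*(-2 - 28) = -4*(-30) = 120)
106*(g(t(-2, 2)) + F(6, -2)*22) = 106*(120 + 22/(-2)) = 106*(120 - 1/2*22) = 106*(120 - 11) = 106*109 = 11554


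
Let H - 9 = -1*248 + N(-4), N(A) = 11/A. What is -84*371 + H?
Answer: -125623/4 ≈ -31406.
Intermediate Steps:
H = -967/4 (H = 9 + (-1*248 + 11/(-4)) = 9 + (-248 + 11*(-¼)) = 9 + (-248 - 11/4) = 9 - 1003/4 = -967/4 ≈ -241.75)
-84*371 + H = -84*371 - 967/4 = -31164 - 967/4 = -125623/4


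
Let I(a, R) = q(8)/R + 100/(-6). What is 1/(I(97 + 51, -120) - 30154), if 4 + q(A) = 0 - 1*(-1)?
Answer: -120/3620477 ≈ -3.3145e-5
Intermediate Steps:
q(A) = -3 (q(A) = -4 + (0 - 1*(-1)) = -4 + (0 + 1) = -4 + 1 = -3)
I(a, R) = -50/3 - 3/R (I(a, R) = -3/R + 100/(-6) = -3/R + 100*(-⅙) = -3/R - 50/3 = -50/3 - 3/R)
1/(I(97 + 51, -120) - 30154) = 1/((-50/3 - 3/(-120)) - 30154) = 1/((-50/3 - 3*(-1/120)) - 30154) = 1/((-50/3 + 1/40) - 30154) = 1/(-1997/120 - 30154) = 1/(-3620477/120) = -120/3620477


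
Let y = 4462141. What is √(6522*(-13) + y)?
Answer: 31*√4555 ≈ 2092.2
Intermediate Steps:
√(6522*(-13) + y) = √(6522*(-13) + 4462141) = √(-84786 + 4462141) = √4377355 = 31*√4555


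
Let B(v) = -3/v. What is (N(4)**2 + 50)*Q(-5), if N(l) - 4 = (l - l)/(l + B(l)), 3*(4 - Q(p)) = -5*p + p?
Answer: -176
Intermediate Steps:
Q(p) = 4 + 4*p/3 (Q(p) = 4 - (-5*p + p)/3 = 4 - (-4)*p/3 = 4 + 4*p/3)
N(l) = 4 (N(l) = 4 + (l - l)/(l - 3/l) = 4 + 0/(l - 3/l) = 4 + 0 = 4)
(N(4)**2 + 50)*Q(-5) = (4**2 + 50)*(4 + (4/3)*(-5)) = (16 + 50)*(4 - 20/3) = 66*(-8/3) = -176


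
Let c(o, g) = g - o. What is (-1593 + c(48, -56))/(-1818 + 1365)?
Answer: 1697/453 ≈ 3.7461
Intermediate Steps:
(-1593 + c(48, -56))/(-1818 + 1365) = (-1593 + (-56 - 1*48))/(-1818 + 1365) = (-1593 + (-56 - 48))/(-453) = (-1593 - 104)*(-1/453) = -1697*(-1/453) = 1697/453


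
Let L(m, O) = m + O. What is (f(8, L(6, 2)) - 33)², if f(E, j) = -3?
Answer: 1296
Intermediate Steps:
L(m, O) = O + m
(f(8, L(6, 2)) - 33)² = (-3 - 33)² = (-36)² = 1296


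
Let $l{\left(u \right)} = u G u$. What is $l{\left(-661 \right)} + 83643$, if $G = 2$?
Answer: $957485$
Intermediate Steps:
$l{\left(u \right)} = 2 u^{2}$ ($l{\left(u \right)} = u 2 u = 2 u u = 2 u^{2}$)
$l{\left(-661 \right)} + 83643 = 2 \left(-661\right)^{2} + 83643 = 2 \cdot 436921 + 83643 = 873842 + 83643 = 957485$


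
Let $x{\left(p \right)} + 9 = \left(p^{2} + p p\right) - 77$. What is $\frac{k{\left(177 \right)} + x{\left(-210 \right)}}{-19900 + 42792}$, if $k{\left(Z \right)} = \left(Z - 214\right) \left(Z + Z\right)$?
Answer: $\frac{18754}{5723} \approx 3.277$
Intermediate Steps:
$k{\left(Z \right)} = 2 Z \left(-214 + Z\right)$ ($k{\left(Z \right)} = \left(-214 + Z\right) 2 Z = 2 Z \left(-214 + Z\right)$)
$x{\left(p \right)} = -86 + 2 p^{2}$ ($x{\left(p \right)} = -9 - \left(77 - p^{2} - p p\right) = -9 + \left(\left(p^{2} + p^{2}\right) - 77\right) = -9 + \left(2 p^{2} - 77\right) = -9 + \left(-77 + 2 p^{2}\right) = -86 + 2 p^{2}$)
$\frac{k{\left(177 \right)} + x{\left(-210 \right)}}{-19900 + 42792} = \frac{2 \cdot 177 \left(-214 + 177\right) - \left(86 - 2 \left(-210\right)^{2}\right)}{-19900 + 42792} = \frac{2 \cdot 177 \left(-37\right) + \left(-86 + 2 \cdot 44100\right)}{22892} = \left(-13098 + \left(-86 + 88200\right)\right) \frac{1}{22892} = \left(-13098 + 88114\right) \frac{1}{22892} = 75016 \cdot \frac{1}{22892} = \frac{18754}{5723}$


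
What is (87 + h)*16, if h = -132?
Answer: -720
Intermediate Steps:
(87 + h)*16 = (87 - 132)*16 = -45*16 = -720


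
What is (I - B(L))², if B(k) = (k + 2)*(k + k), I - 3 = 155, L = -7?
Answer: 7744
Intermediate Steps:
I = 158 (I = 3 + 155 = 158)
B(k) = 2*k*(2 + k) (B(k) = (2 + k)*(2*k) = 2*k*(2 + k))
(I - B(L))² = (158 - 2*(-7)*(2 - 7))² = (158 - 2*(-7)*(-5))² = (158 - 1*70)² = (158 - 70)² = 88² = 7744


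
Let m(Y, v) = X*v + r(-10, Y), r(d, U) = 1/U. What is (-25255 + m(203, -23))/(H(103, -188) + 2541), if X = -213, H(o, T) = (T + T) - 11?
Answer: -4132267/437262 ≈ -9.4503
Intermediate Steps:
H(o, T) = -11 + 2*T (H(o, T) = 2*T - 11 = -11 + 2*T)
m(Y, v) = 1/Y - 213*v (m(Y, v) = -213*v + 1/Y = 1/Y - 213*v)
(-25255 + m(203, -23))/(H(103, -188) + 2541) = (-25255 + (1/203 - 213*(-23)))/((-11 + 2*(-188)) + 2541) = (-25255 + (1/203 + 4899))/((-11 - 376) + 2541) = (-25255 + 994498/203)/(-387 + 2541) = -4132267/203/2154 = -4132267/203*1/2154 = -4132267/437262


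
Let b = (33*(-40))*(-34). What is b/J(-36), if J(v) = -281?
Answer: -44880/281 ≈ -159.72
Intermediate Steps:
b = 44880 (b = -1320*(-34) = 44880)
b/J(-36) = 44880/(-281) = 44880*(-1/281) = -44880/281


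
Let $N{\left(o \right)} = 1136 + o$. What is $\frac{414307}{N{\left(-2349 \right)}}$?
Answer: $- \frac{414307}{1213} \approx -341.56$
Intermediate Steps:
$\frac{414307}{N{\left(-2349 \right)}} = \frac{414307}{1136 - 2349} = \frac{414307}{-1213} = 414307 \left(- \frac{1}{1213}\right) = - \frac{414307}{1213}$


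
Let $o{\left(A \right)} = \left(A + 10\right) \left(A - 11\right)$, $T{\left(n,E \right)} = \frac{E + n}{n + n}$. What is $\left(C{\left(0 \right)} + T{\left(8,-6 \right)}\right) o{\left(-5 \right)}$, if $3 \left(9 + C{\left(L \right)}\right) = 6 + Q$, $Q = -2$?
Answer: $\frac{1810}{3} \approx 603.33$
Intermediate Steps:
$T{\left(n,E \right)} = \frac{E + n}{2 n}$
$o{\left(A \right)} = \left(-11 + A\right) \left(10 + A\right)$ ($o{\left(A \right)} = \left(10 + A\right) \left(-11 + A\right) = \left(-11 + A\right) \left(10 + A\right)$)
$C{\left(L \right)} = - \frac{23}{3}$ ($C{\left(L \right)} = -9 + \frac{6 - 2}{3} = -9 + \frac{1}{3} \cdot 4 = -9 + \frac{4}{3} = - \frac{23}{3}$)
$\left(C{\left(0 \right)} + T{\left(8,-6 \right)}\right) o{\left(-5 \right)} = \left(- \frac{23}{3} + \frac{-6 + 8}{2 \cdot 8}\right) \left(-110 + \left(-5\right)^{2} - -5\right) = \left(- \frac{23}{3} + \frac{1}{2} \cdot \frac{1}{8} \cdot 2\right) \left(-110 + 25 + 5\right) = \left(- \frac{23}{3} + \frac{1}{8}\right) \left(-80\right) = \left(- \frac{181}{24}\right) \left(-80\right) = \frac{1810}{3}$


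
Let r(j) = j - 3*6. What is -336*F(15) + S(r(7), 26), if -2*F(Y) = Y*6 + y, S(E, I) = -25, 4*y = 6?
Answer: 15347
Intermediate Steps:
y = 3/2 (y = (¼)*6 = 3/2 ≈ 1.5000)
r(j) = -18 + j (r(j) = j - 18 = -18 + j)
F(Y) = -¾ - 3*Y (F(Y) = -(Y*6 + 3/2)/2 = -(6*Y + 3/2)/2 = -(3/2 + 6*Y)/2 = -¾ - 3*Y)
-336*F(15) + S(r(7), 26) = -336*(-¾ - 3*15) - 25 = -336*(-¾ - 45) - 25 = -336*(-183/4) - 25 = 15372 - 25 = 15347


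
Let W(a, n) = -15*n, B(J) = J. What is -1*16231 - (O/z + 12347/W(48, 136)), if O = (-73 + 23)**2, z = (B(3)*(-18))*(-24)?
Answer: -893776361/55080 ≈ -16227.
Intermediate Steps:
z = 1296 (z = (3*(-18))*(-24) = -54*(-24) = 1296)
O = 2500 (O = (-50)**2 = 2500)
-1*16231 - (O/z + 12347/W(48, 136)) = -1*16231 - (2500/1296 + 12347/((-15*136))) = -16231 - (2500*(1/1296) + 12347/(-2040)) = -16231 - (625/324 + 12347*(-1/2040)) = -16231 - (625/324 - 12347/2040) = -16231 - 1*(-227119/55080) = -16231 + 227119/55080 = -893776361/55080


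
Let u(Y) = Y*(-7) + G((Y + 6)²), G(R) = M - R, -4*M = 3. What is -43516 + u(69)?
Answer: -198499/4 ≈ -49625.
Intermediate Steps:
M = -¾ (M = -¼*3 = -¾ ≈ -0.75000)
G(R) = -¾ - R
u(Y) = -¾ - (6 + Y)² - 7*Y (u(Y) = Y*(-7) + (-¾ - (Y + 6)²) = -7*Y + (-¾ - (6 + Y)²) = -¾ - (6 + Y)² - 7*Y)
-43516 + u(69) = -43516 + (-147/4 - 1*69² - 19*69) = -43516 + (-147/4 - 1*4761 - 1311) = -43516 + (-147/4 - 4761 - 1311) = -43516 - 24435/4 = -198499/4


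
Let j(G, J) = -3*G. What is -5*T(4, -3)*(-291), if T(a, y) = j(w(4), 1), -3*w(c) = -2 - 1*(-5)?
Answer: 4365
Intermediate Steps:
w(c) = -1 (w(c) = -(-2 - 1*(-5))/3 = -(-2 + 5)/3 = -⅓*3 = -1)
T(a, y) = 3 (T(a, y) = -3*(-1) = 3)
-5*T(4, -3)*(-291) = -5*3*(-291) = -15*(-291) = 4365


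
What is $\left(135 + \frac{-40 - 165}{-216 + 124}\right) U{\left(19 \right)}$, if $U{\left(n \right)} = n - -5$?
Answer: $\frac{75750}{23} \approx 3293.5$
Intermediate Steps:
$U{\left(n \right)} = 5 + n$ ($U{\left(n \right)} = n + 5 = 5 + n$)
$\left(135 + \frac{-40 - 165}{-216 + 124}\right) U{\left(19 \right)} = \left(135 + \frac{-40 - 165}{-216 + 124}\right) \left(5 + 19\right) = \left(135 - \frac{205}{-92}\right) 24 = \left(135 - - \frac{205}{92}\right) 24 = \left(135 + \frac{205}{92}\right) 24 = \frac{12625}{92} \cdot 24 = \frac{75750}{23}$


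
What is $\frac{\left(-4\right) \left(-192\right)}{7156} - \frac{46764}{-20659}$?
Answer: $\frac{87627324}{36958951} \approx 2.3709$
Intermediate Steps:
$\frac{\left(-4\right) \left(-192\right)}{7156} - \frac{46764}{-20659} = 768 \cdot \frac{1}{7156} - - \frac{46764}{20659} = \frac{192}{1789} + \frac{46764}{20659} = \frac{87627324}{36958951}$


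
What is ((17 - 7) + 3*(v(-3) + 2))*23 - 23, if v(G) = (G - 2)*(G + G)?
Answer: 2415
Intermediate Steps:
v(G) = 2*G*(-2 + G) (v(G) = (-2 + G)*(2*G) = 2*G*(-2 + G))
((17 - 7) + 3*(v(-3) + 2))*23 - 23 = ((17 - 7) + 3*(2*(-3)*(-2 - 3) + 2))*23 - 23 = (10 + 3*(2*(-3)*(-5) + 2))*23 - 23 = (10 + 3*(30 + 2))*23 - 23 = (10 + 3*32)*23 - 23 = (10 + 96)*23 - 23 = 106*23 - 23 = 2438 - 23 = 2415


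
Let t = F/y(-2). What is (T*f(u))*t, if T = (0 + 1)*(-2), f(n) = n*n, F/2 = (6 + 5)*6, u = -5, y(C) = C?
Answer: 3300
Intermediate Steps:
F = 132 (F = 2*((6 + 5)*6) = 2*(11*6) = 2*66 = 132)
f(n) = n²
t = -66 (t = 132/(-2) = 132*(-½) = -66)
T = -2 (T = 1*(-2) = -2)
(T*f(u))*t = -2*(-5)²*(-66) = -2*25*(-66) = -50*(-66) = 3300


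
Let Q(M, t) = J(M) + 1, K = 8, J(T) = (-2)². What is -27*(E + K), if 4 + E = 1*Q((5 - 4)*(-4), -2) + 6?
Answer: -405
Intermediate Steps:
J(T) = 4
Q(M, t) = 5 (Q(M, t) = 4 + 1 = 5)
E = 7 (E = -4 + (1*5 + 6) = -4 + (5 + 6) = -4 + 11 = 7)
-27*(E + K) = -27*(7 + 8) = -27*15 = -405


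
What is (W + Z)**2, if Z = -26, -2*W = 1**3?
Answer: 2809/4 ≈ 702.25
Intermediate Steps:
W = -1/2 (W = -1/2*1**3 = -1/2*1 = -1/2 ≈ -0.50000)
(W + Z)**2 = (-1/2 - 26)**2 = (-53/2)**2 = 2809/4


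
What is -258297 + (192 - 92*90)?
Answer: -266385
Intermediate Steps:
-258297 + (192 - 92*90) = -258297 + (192 - 8280) = -258297 - 8088 = -266385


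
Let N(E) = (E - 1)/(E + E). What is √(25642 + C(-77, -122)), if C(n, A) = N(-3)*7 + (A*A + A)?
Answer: 7*√7422/3 ≈ 201.02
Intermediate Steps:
N(E) = (-1 + E)/(2*E) (N(E) = (-1 + E)/((2*E)) = (-1 + E)*(1/(2*E)) = (-1 + E)/(2*E))
C(n, A) = 14/3 + A + A² (C(n, A) = ((½)*(-1 - 3)/(-3))*7 + (A*A + A) = ((½)*(-⅓)*(-4))*7 + (A² + A) = (⅔)*7 + (A + A²) = 14/3 + (A + A²) = 14/3 + A + A²)
√(25642 + C(-77, -122)) = √(25642 + (14/3 - 122 + (-122)²)) = √(25642 + (14/3 - 122 + 14884)) = √(25642 + 44300/3) = √(121226/3) = 7*√7422/3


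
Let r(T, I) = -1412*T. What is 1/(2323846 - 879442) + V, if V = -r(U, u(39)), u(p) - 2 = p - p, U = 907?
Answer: 1849825092337/1444404 ≈ 1.2807e+6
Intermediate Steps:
u(p) = 2 (u(p) = 2 + (p - p) = 2 + 0 = 2)
V = 1280684 (V = -(-1412)*907 = -1*(-1280684) = 1280684)
1/(2323846 - 879442) + V = 1/(2323846 - 879442) + 1280684 = 1/1444404 + 1280684 = 1849825092337/1444404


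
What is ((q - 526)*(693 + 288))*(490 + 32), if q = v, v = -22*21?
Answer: -505937016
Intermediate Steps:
v = -462
q = -462
((q - 526)*(693 + 288))*(490 + 32) = ((-462 - 526)*(693 + 288))*(490 + 32) = -988*981*522 = -969228*522 = -505937016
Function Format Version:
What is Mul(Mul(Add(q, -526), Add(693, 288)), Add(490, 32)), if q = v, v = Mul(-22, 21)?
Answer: -505937016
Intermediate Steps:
v = -462
q = -462
Mul(Mul(Add(q, -526), Add(693, 288)), Add(490, 32)) = Mul(Mul(Add(-462, -526), Add(693, 288)), Add(490, 32)) = Mul(Mul(-988, 981), 522) = Mul(-969228, 522) = -505937016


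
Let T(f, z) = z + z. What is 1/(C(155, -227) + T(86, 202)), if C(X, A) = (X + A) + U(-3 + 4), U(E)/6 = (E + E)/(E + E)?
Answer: 1/338 ≈ 0.0029586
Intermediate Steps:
T(f, z) = 2*z
U(E) = 6 (U(E) = 6*((E + E)/(E + E)) = 6*((2*E)/((2*E))) = 6*((2*E)*(1/(2*E))) = 6*1 = 6)
C(X, A) = 6 + A + X (C(X, A) = (X + A) + 6 = (A + X) + 6 = 6 + A + X)
1/(C(155, -227) + T(86, 202)) = 1/((6 - 227 + 155) + 2*202) = 1/(-66 + 404) = 1/338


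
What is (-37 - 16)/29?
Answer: -53/29 ≈ -1.8276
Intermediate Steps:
(-37 - 16)/29 = -53*1/29 = -53/29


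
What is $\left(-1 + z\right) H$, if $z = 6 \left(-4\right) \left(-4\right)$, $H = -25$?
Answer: $-2375$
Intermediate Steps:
$z = 96$ ($z = \left(-24\right) \left(-4\right) = 96$)
$\left(-1 + z\right) H = \left(-1 + 96\right) \left(-25\right) = 95 \left(-25\right) = -2375$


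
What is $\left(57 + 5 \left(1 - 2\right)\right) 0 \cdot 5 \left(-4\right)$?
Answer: $0$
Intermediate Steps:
$\left(57 + 5 \left(1 - 2\right)\right) 0 \cdot 5 \left(-4\right) = \left(57 + 5 \left(-1\right)\right) 0 \left(-4\right) = \left(57 - 5\right) 0 = 52 \cdot 0 = 0$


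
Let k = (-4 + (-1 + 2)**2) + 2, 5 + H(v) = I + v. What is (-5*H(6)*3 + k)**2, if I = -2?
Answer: 196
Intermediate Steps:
H(v) = -7 + v (H(v) = -5 + (-2 + v) = -7 + v)
k = -1 (k = (-4 + 1**2) + 2 = (-4 + 1) + 2 = -3 + 2 = -1)
(-5*H(6)*3 + k)**2 = (-5*(-7 + 6)*3 - 1)**2 = (-5*(-1)*3 - 1)**2 = (5*3 - 1)**2 = (15 - 1)**2 = 14**2 = 196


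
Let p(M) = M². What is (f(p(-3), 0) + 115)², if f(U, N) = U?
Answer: 15376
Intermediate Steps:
(f(p(-3), 0) + 115)² = ((-3)² + 115)² = (9 + 115)² = 124² = 15376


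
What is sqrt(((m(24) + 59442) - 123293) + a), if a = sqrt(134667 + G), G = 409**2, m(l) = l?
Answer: sqrt(-63827 + 2*sqrt(75487)) ≈ 251.55*I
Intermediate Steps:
G = 167281
a = 2*sqrt(75487) (a = sqrt(134667 + 167281) = sqrt(301948) = 2*sqrt(75487) ≈ 549.50)
sqrt(((m(24) + 59442) - 123293) + a) = sqrt(((24 + 59442) - 123293) + 2*sqrt(75487)) = sqrt((59466 - 123293) + 2*sqrt(75487)) = sqrt(-63827 + 2*sqrt(75487))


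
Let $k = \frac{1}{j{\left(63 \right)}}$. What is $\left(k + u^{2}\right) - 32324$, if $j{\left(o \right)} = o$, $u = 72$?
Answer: $- \frac{1709819}{63} \approx -27140.0$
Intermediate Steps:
$k = \frac{1}{63} \approx 0.015873$
$\left(k + u^{2}\right) - 32324 = \left(\frac{1}{63} + 72^{2}\right) - 32324 = \left(\frac{1}{63} + 5184\right) - 32324 = \frac{326593}{63} - 32324 = - \frac{1709819}{63}$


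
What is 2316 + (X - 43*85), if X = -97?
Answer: -1436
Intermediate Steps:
2316 + (X - 43*85) = 2316 + (-97 - 43*85) = 2316 + (-97 - 3655) = 2316 - 3752 = -1436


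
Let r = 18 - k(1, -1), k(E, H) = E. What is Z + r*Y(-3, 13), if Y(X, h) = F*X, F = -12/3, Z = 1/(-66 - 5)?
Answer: 14483/71 ≈ 203.99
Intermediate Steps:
Z = -1/71 (Z = 1/(-71) = -1/71 ≈ -0.014085)
r = 17 (r = 18 - 1*1 = 18 - 1 = 17)
F = -4 (F = -12*⅓ = -4)
Y(X, h) = -4*X
Z + r*Y(-3, 13) = -1/71 + 17*(-4*(-3)) = -1/71 + 17*12 = -1/71 + 204 = 14483/71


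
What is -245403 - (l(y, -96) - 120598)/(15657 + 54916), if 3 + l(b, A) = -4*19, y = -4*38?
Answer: -17318705242/70573 ≈ -2.4540e+5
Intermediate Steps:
y = -152
l(b, A) = -79 (l(b, A) = -3 - 4*19 = -3 - 76 = -79)
-245403 - (l(y, -96) - 120598)/(15657 + 54916) = -245403 - (-79 - 120598)/(15657 + 54916) = -245403 - (-120677)/70573 = -245403 - 1*(-120677/70573) = -245403 + 120677/70573 = -17318705242/70573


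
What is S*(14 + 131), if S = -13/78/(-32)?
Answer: 145/192 ≈ 0.75521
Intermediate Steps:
S = 1/192 (S = -13*1/78*(-1/32) = -⅙*(-1/32) = 1/192 ≈ 0.0052083)
S*(14 + 131) = (14 + 131)/192 = (1/192)*145 = 145/192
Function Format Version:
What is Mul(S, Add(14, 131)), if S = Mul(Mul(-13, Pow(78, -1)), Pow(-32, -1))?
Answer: Rational(145, 192) ≈ 0.75521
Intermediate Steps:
S = Rational(1, 192) (S = Mul(Mul(-13, Rational(1, 78)), Rational(-1, 32)) = Mul(Rational(-1, 6), Rational(-1, 32)) = Rational(1, 192) ≈ 0.0052083)
Mul(S, Add(14, 131)) = Mul(Rational(1, 192), Add(14, 131)) = Mul(Rational(1, 192), 145) = Rational(145, 192)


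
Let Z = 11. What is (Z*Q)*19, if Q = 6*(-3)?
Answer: -3762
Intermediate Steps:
Q = -18
(Z*Q)*19 = (11*(-18))*19 = -198*19 = -3762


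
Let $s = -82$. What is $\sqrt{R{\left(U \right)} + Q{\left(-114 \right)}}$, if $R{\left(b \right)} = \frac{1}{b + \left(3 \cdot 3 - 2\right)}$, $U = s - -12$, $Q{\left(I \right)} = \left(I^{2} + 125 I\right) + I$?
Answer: $\frac{i \sqrt{603295}}{21} \approx 36.987 i$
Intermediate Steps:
$Q{\left(I \right)} = I^{2} + 126 I$
$U = -70$ ($U = -82 - -12 = -82 + 12 = -70$)
$R{\left(b \right)} = \frac{1}{7 + b}$ ($R{\left(b \right)} = \frac{1}{b + \left(9 - 2\right)} = \frac{1}{b + 7} = \frac{1}{7 + b}$)
$\sqrt{R{\left(U \right)} + Q{\left(-114 \right)}} = \sqrt{\frac{1}{7 - 70} - 114 \left(126 - 114\right)} = \sqrt{\frac{1}{-63} - 1368} = \sqrt{- \frac{1}{63} - 1368} = \sqrt{- \frac{86185}{63}} = \frac{i \sqrt{603295}}{21}$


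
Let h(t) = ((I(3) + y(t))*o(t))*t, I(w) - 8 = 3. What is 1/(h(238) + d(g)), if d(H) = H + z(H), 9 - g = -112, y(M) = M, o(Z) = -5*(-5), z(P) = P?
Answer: 1/1481792 ≈ 6.7486e-7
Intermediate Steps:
o(Z) = 25
g = 121 (g = 9 - 1*(-112) = 9 + 112 = 121)
I(w) = 11 (I(w) = 8 + 3 = 11)
d(H) = 2*H (d(H) = H + H = 2*H)
h(t) = t*(275 + 25*t) (h(t) = ((11 + t)*25)*t = (275 + 25*t)*t = t*(275 + 25*t))
1/(h(238) + d(g)) = 1/(25*238*(11 + 238) + 2*121) = 1/(25*238*249 + 242) = 1/(1481550 + 242) = 1/1481792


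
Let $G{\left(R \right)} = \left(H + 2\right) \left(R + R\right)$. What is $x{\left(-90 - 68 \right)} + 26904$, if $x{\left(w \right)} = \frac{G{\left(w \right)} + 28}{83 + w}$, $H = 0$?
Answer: $\frac{2018404}{75} \approx 26912.0$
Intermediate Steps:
$G{\left(R \right)} = 4 R$ ($G{\left(R \right)} = \left(0 + 2\right) \left(R + R\right) = 2 \cdot 2 R = 4 R$)
$x{\left(w \right)} = \frac{28 + 4 w}{83 + w}$ ($x{\left(w \right)} = \frac{4 w + 28}{83 + w} = \frac{28 + 4 w}{83 + w}$)
$x{\left(-90 - 68 \right)} + 26904 = \frac{4 \left(7 - 158\right)}{83 - 158} + 26904 = 4 \frac{1}{-75} \left(-151\right) + 26904 = 4 \left(- \frac{1}{75}\right) \left(-151\right) + 26904 = \frac{604}{75} + 26904 = \frac{2018404}{75}$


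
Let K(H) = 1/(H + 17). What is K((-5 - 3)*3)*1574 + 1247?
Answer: 7155/7 ≈ 1022.1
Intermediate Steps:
K(H) = 1/(17 + H)
K((-5 - 3)*3)*1574 + 1247 = 1574/(17 + (-5 - 3)*3) + 1247 = 1574/(17 - 8*3) + 1247 = 1574/(17 - 24) + 1247 = 1574/(-7) + 1247 = -⅐*1574 + 1247 = -1574/7 + 1247 = 7155/7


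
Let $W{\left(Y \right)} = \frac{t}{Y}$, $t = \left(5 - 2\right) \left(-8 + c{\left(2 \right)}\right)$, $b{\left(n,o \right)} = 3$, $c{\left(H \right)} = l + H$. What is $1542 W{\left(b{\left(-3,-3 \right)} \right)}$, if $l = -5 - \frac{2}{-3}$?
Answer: $-15934$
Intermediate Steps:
$l = - \frac{13}{3}$ ($l = -5 - 2 \left(- \frac{1}{3}\right) = -5 - - \frac{2}{3} = -5 + \frac{2}{3} = - \frac{13}{3} \approx -4.3333$)
$c{\left(H \right)} = - \frac{13}{3} + H$
$t = -31$ ($t = \left(5 - 2\right) \left(-8 + \left(- \frac{13}{3} + 2\right)\right) = 3 \left(-8 - \frac{7}{3}\right) = 3 \left(- \frac{31}{3}\right) = -31$)
$W{\left(Y \right)} = - \frac{31}{Y}$
$1542 W{\left(b{\left(-3,-3 \right)} \right)} = 1542 \left(- \frac{31}{3}\right) = -15934$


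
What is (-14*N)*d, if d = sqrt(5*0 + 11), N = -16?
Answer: 224*sqrt(11) ≈ 742.92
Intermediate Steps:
d = sqrt(11) (d = sqrt(0 + 11) = sqrt(11) ≈ 3.3166)
(-14*N)*d = (-14*(-16))*sqrt(11) = 224*sqrt(11)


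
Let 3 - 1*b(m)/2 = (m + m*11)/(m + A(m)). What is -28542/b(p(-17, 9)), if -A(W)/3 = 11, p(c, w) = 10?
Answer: -109411/63 ≈ -1736.7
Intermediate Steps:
A(W) = -33 (A(W) = -3*11 = -33)
b(m) = 6 - 24*m/(-33 + m) (b(m) = 6 - 2*(m + m*11)/(m - 33) = 6 - 2*(m + 11*m)/(-33 + m) = 6 - 2*12*m/(-33 + m) = 6 - 24*m/(-33 + m))
-28542/b(p(-17, 9)) = -28542*(-33 + 10)/(18*(-11 - 1*10)) = -28542*(-23/(18*(-11 - 10))) = -28542/(18*(-1/23)*(-21)) = -28542/378/23 = -28542*23/378 = -109411/63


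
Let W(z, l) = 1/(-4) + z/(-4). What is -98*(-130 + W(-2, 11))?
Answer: 25431/2 ≈ 12716.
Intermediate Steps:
W(z, l) = -1/4 - z/4 (W(z, l) = 1*(-1/4) + z*(-1/4) = -1/4 - z/4)
-98*(-130 + W(-2, 11)) = -98*(-130 + (-1/4 - 1/4*(-2))) = -98*(-130 + (-1/4 + 1/2)) = -98*(-130 + 1/4) = -98*(-519/4) = 25431/2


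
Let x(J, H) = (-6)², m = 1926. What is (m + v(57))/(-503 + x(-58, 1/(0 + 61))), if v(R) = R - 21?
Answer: -1962/467 ≈ -4.2013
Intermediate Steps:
x(J, H) = 36
v(R) = -21 + R
(m + v(57))/(-503 + x(-58, 1/(0 + 61))) = (1926 + (-21 + 57))/(-503 + 36) = (1926 + 36)/(-467) = 1962*(-1/467) = -1962/467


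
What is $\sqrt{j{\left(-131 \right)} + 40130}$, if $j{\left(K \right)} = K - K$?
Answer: $\sqrt{40130} \approx 200.32$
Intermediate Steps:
$j{\left(K \right)} = 0$
$\sqrt{j{\left(-131 \right)} + 40130} = \sqrt{0 + 40130} = \sqrt{40130}$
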